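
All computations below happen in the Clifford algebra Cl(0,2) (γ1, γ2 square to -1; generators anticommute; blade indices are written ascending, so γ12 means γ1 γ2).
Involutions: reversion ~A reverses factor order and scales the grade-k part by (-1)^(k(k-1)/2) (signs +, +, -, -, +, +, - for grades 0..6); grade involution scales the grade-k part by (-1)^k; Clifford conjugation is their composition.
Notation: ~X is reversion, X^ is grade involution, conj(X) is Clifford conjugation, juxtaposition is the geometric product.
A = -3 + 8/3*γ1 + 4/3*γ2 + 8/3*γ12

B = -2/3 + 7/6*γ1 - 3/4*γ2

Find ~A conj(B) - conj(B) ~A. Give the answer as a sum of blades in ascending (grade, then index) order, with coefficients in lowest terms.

first term: 37/9 + 67/18*γ1 - 1/36*γ2 + 16/3*γ12
second term: 37/9 - 5/18*γ1 - 25/4*γ2 - 16/9*γ12
Answer: 4*γ1 + 56/9*γ2 + 64/9*γ12


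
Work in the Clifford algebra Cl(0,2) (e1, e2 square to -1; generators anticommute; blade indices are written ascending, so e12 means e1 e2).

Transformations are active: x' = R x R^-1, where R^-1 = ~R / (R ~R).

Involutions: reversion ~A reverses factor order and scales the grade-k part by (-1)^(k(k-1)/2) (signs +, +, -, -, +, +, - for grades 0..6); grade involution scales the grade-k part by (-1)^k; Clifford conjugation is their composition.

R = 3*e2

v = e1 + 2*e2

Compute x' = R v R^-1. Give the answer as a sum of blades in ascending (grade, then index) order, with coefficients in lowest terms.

~R = 3*e2, and R ~R = -9, so R^-1 = ~R / (-9).
R v = -6 - 3*e12
Answer: -e1 + 2*e2


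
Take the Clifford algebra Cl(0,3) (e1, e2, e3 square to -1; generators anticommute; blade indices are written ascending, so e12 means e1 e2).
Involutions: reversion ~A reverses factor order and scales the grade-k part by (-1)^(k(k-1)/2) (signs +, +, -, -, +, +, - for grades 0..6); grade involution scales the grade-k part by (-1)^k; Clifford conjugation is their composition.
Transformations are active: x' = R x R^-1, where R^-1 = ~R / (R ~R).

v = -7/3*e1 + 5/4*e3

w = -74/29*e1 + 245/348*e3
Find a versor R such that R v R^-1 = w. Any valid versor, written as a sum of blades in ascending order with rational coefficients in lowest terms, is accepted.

Equal squares first: v^2 = w^2 = -1009/144. Then v + w = -425/87*e1 + 170/87*e3 is a versor taking v to w, provided it is invertible.
Answer: -425/87*e1 + 170/87*e3


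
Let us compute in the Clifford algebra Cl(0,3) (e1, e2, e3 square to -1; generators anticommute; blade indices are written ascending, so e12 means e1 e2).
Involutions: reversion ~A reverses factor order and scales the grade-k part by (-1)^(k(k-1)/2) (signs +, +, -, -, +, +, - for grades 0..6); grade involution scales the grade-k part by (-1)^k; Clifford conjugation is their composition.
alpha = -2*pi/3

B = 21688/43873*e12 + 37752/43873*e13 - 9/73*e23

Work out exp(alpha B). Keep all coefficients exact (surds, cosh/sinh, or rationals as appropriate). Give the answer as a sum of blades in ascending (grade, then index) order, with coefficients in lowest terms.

B^2 term by term: the squares give (21688/43873)^2*(e12)^2 + (37752/43873)^2*(e13)^2 + (-9/73)^2*(e23)^2 = 470369344/1924840129*(-1) + 1425213504/1924840129*(-1) + 81/5329*(-1) = -1 (each basis 2-blade squares to minus the product of its generators' squares); cross terms between blades sharing an index anticommute and cancel. So B^2 = -1.
B^2 = -1 — circular case — the even/odd split gives cos and sin: l = 1, alpha*l = -2*pi/3, so exp(alpha B) = cos(-2*pi/3) + (sin(-2*pi/3)/1)*B = -1/2 + (-sqrt(3)/2)*B.
Answer: -1/2 - 10844*sqrt(3)/43873*e12 - 18876*sqrt(3)/43873*e13 + 9*sqrt(3)/146*e23


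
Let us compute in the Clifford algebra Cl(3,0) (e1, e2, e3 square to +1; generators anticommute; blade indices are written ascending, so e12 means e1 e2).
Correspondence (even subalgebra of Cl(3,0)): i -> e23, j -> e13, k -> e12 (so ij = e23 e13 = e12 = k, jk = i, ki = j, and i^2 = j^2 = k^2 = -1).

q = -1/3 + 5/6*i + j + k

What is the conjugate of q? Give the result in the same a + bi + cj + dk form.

In blades: q = -1/3 + e12 + e13 + 5/6*e23.
Quaternion conjugation is reversion on the even subalgebra: the scalar is fixed and every grade-2 blade flips sign, giving -1/3 - e12 - e13 - 5/6*e23; translating back:
Answer: -1/3 - 5/6*i - j - k


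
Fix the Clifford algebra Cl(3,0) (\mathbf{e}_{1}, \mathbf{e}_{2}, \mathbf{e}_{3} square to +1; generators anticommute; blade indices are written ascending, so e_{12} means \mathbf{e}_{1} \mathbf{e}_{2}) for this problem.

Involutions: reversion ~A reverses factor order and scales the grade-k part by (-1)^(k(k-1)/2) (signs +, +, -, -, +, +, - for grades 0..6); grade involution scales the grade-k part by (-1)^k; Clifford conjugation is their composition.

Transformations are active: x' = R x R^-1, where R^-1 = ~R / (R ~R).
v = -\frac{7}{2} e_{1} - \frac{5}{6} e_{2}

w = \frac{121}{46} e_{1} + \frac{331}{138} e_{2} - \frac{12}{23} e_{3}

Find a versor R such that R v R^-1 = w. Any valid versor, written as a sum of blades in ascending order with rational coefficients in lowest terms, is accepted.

A norm check does it: q(v) = q(w) = \frac{233}{18}, hence R = v + w = -\frac{20}{23} e_{1} + \frac{36}{23} e_{2} - \frac{12}{23} e_{3} realises the map — parallel part kept, (v - w)/2 negated, v carried to w.
Answer: -\frac{20}{23} e_{1} + \frac{36}{23} e_{2} - \frac{12}{23} e_{3}


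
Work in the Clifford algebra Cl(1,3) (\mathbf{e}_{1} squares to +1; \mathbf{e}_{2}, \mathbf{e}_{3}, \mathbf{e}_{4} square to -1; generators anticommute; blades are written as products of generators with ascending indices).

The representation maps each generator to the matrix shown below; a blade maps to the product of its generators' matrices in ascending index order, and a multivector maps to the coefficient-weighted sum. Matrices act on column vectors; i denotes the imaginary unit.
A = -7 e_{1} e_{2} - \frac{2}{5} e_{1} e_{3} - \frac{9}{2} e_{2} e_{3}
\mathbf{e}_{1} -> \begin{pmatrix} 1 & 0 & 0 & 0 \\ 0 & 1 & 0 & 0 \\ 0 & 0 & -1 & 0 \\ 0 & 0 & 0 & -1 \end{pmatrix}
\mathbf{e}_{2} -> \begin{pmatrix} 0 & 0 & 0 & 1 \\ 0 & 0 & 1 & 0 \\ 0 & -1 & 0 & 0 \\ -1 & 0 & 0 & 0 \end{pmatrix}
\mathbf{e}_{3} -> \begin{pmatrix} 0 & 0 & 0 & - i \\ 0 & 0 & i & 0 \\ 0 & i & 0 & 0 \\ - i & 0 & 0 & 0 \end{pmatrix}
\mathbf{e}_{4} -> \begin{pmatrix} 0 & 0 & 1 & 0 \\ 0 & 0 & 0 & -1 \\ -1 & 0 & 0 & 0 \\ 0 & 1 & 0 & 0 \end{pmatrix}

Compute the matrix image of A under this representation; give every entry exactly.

Bivector images (products of the table entries): rho(e_{1} e_{2}) = rho(\mathbf{e}_{1})rho(\mathbf{e}_{2}) = \begin{pmatrix} 0 & 0 & 0 & 1 \\ 0 & 0 & 1 & 0 \\ 0 & 1 & 0 & 0 \\ 1 & 0 & 0 & 0 \end{pmatrix}; rho(e_{1} e_{3}) = rho(\mathbf{e}_{1})rho(\mathbf{e}_{3}) = \begin{pmatrix} 0 & 0 & 0 & - i \\ 0 & 0 & i & 0 \\ 0 & - i & 0 & 0 \\ i & 0 & 0 & 0 \end{pmatrix}; rho(e_{2} e_{3}) = rho(\mathbf{e}_{2})rho(\mathbf{e}_{3}) = \begin{pmatrix} - i & 0 & 0 & 0 \\ 0 & i & 0 & 0 \\ 0 & 0 & - i & 0 \\ 0 & 0 & 0 & i \end{pmatrix}.
M = (-7)*rho(e_{1} e_{2}) + (-\frac{2}{5})*rho(e_{1} e_{3}) + (-\frac{9}{2})*rho(e_{2} e_{3}), summed entrywise:
Answer: \begin{pmatrix} \frac{9 i}{2} & 0 & 0 & -7 + \frac{2 i}{5} \\ 0 & - \frac{9 i}{2} & -7 - \frac{2 i}{5} & 0 \\ 0 & -7 + \frac{2 i}{5} & \frac{9 i}{2} & 0 \\ -7 - \frac{2 i}{5} & 0 & 0 & - \frac{9 i}{2} \end{pmatrix}


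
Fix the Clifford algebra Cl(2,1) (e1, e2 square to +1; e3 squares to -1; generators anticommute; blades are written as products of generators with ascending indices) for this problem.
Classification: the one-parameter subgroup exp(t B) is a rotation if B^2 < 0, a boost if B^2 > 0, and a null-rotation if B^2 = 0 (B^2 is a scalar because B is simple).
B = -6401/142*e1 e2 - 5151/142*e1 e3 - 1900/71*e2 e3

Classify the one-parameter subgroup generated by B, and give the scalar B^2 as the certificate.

B^2 term by term: the squares give (-6401/142)^2*(e1 e2)^2 + (-5151/142)^2*(e1 e3)^2 + (-1900/71)^2*(e2 e3)^2 = 40972801/20164*(-1) + 26532801/20164*(+1) + 3610000/5041*(+1) = 0 (each basis 2-blade squares to minus the product of its generators' squares); cross terms between blades sharing an index anticommute and cancel. So B^2 = 0.
Answer: null-rotation, certificate B^2 = 0. Certificate logic: 0 is a conjugation-invariant scalar, so its sign fixes rotation versus boost versus null-rotation outright.


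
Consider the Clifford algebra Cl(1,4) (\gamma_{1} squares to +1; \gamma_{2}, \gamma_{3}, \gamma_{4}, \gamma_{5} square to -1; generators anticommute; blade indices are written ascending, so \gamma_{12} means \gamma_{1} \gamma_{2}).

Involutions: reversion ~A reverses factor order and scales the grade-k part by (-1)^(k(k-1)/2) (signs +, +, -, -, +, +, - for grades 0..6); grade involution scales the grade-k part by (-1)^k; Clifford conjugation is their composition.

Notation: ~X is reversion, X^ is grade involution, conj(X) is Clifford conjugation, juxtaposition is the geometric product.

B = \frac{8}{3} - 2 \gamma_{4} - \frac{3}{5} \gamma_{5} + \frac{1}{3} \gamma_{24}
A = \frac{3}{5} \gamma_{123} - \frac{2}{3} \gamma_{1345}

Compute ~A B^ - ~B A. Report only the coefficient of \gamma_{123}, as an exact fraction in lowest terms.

first term: -\frac{8}{5} \gamma_{123} + \frac{1}{5} \gamma_{134} - \frac{4}{3} \gamma_{135} - \frac{6}{5} \gamma_{1234} - \frac{31}{225} \gamma_{1235} - \frac{16}{9} \gamma_{1345}
second term: \frac{8}{5} \gamma_{123} + \frac{3}{5} \gamma_{134} - \frac{4}{3} \gamma_{135} + \frac{6}{5} \gamma_{1234} + \frac{131}{225} \gamma_{1235} - \frac{16}{9} \gamma_{1345}
Answer: -\frac{16}{5}


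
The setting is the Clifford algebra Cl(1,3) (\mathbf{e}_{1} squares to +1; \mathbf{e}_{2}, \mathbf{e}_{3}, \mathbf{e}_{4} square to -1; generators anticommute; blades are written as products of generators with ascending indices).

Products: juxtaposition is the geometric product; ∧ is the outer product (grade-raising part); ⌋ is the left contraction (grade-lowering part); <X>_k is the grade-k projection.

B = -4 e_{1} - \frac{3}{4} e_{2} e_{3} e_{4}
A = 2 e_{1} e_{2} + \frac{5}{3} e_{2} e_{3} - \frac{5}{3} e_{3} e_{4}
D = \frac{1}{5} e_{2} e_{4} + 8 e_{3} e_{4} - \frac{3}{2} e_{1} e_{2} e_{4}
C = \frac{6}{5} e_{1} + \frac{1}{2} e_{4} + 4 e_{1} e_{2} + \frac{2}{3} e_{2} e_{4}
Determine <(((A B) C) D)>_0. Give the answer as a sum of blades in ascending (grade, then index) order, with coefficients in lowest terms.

step 1: \frac{27}{4} e_{2} + \frac{5}{4} e_{4} - \frac{20}{3} e_{1} e_{2} e_{3} + \frac{49}{6} e_{1} e_{3} e_{4}
step 2: -\frac{5}{8} + 27 e_{1} + \frac{5}{6} e_{2} - \frac{80}{3} e_{3} - \frac{9}{2} e_{4} - \frac{81}{10} e_{1} e_{2} - \frac{49}{12} e_{1} e_{3} - \frac{3}{2} e_{1} e_{4} - 8 e_{2} e_{3} + \frac{27}{8} e_{2} e_{4} + \frac{49}{5} e_{3} e_{4} - \frac{49}{9} e_{1} e_{2} e_{3} + 5 e_{1} e_{2} e_{4} - \frac{40}{9} e_{1} e_{3} e_{4} + \frac{98}{3} e_{2} e_{3} e_{4} - \frac{10}{3} e_{1} e_{2} e_{3} e_{4}
step 3: -\frac{2863}{40} + \frac{5705}{144} e_{1} - \frac{15869}{60} e_{2} - \frac{517}{15} e_{3} + \frac{13519}{60} e_{4} + \frac{1177}{60} e_{1} e_{2} + \frac{109}{3} e_{1} e_{3} + \frac{9911}{300} e_{1} e_{4} + \frac{1378}{75} e_{2} e_{3} + \frac{187}{8} e_{2} e_{4} + \frac{47}{30} e_{3} e_{4} + \frac{5003}{90} e_{1} e_{2} e_{3} + \frac{35923}{720} e_{1} e_{2} e_{4} + \frac{10211}{45} e_{1} e_{3} e_{4} + \frac{145}{8} e_{2} e_{3} e_{4} - \frac{1439}{60} e_{1} e_{2} e_{3} e_{4}
step 4: -\frac{2863}{40}
Answer: -\frac{2863}{40}


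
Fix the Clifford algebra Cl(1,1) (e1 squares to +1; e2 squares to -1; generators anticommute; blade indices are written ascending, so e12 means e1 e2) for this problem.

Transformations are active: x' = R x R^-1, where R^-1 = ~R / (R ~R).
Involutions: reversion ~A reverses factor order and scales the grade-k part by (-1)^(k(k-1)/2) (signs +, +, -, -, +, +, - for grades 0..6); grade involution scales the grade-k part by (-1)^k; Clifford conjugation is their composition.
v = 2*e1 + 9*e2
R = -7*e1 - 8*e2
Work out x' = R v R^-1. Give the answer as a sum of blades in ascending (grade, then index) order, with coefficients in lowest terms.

~R = -7*e1 - 8*e2, and R ~R = -15, so R^-1 = ~R / (-15).
R v = 58 - 47*e12
Answer: 782/15*e1 + 793/15*e2


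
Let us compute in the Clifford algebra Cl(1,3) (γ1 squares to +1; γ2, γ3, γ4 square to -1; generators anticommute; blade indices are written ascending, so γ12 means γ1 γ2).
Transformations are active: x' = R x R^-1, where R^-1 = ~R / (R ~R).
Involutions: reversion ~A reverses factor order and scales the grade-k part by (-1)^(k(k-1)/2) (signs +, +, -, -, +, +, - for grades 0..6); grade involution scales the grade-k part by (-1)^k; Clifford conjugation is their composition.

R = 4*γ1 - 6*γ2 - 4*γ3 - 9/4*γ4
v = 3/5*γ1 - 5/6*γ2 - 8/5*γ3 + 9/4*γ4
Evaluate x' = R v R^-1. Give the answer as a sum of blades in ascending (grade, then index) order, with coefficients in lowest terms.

~R = 4*γ1 - 6*γ2 - 4*γ3 - 9/4*γ4, and R ~R = -657/16, so R^-1 = ~R / (-657/16).
R v = -63/16 + 4/15*γ12 - 4*γ13 + 207/20*γ14 + 94/15*γ23 - 123/8*γ24 - 63/5*γ34
Answer: 61/365*γ1 - 139/438*γ2 + 304/365*γ3 - 783/292*γ4


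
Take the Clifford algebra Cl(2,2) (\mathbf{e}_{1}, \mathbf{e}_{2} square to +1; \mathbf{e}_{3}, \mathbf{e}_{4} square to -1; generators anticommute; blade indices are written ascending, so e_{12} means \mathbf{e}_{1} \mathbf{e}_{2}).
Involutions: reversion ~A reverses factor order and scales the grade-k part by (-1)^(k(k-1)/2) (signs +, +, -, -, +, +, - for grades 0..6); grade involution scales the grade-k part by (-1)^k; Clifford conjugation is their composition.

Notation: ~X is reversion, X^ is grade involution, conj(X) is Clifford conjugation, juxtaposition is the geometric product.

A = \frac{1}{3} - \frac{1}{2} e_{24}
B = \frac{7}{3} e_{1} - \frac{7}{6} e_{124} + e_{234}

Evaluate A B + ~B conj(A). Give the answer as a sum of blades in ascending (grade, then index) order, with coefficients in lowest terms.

first term: \frac{49}{36} e_{1} + \frac{1}{2} e_{3} - \frac{14}{9} e_{124} + \frac{1}{3} e_{234}
second term: \frac{49}{36} e_{1} + \frac{1}{2} e_{3} + \frac{14}{9} e_{124} - \frac{1}{3} e_{234}
Answer: \frac{49}{18} e_{1} + e_{3}


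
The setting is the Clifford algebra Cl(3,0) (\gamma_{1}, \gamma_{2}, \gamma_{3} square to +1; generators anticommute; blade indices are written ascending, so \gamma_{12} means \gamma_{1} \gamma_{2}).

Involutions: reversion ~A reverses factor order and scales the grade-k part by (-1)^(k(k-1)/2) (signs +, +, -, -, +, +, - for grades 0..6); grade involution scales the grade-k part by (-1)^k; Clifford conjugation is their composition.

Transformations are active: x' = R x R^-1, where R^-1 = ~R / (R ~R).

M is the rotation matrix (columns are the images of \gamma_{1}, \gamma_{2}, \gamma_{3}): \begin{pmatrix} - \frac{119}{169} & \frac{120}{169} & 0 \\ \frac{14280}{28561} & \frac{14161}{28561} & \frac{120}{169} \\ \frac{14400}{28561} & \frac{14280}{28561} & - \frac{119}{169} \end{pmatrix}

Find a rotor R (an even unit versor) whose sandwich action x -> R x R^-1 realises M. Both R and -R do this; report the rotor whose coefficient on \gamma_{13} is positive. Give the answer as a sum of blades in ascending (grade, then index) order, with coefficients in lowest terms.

Method: write R = a + b12*\gamma_{12} + b13*\gamma_{13} + b23*\gamma_{23} with a^2 + b12^2 + b13^2 + b23^2 = 1 (so R^-1 = ~R). Expanding the columns R e_j ~R gives tr M = 4a^2 - 1 and, from the antisymmetric part, M21 - M12 = -4a*b12, M13 - M31 = 4a*b13, M32 - M23 = -4a*b23.
Here tr M = -\frac{26061}{28561}, so a^2 = (1 + tr M)/4 = \frac{625}{28561} and a = ±\frac{25}{169}. Taking a = \frac{25}{169}: M21 - M12 = -\frac{6000}{28561}, M13 - M31 = -\frac{14400}{28561}, M32 - M23 = -\frac{6000}{28561}, giving b12 = \frac{60}{169}, b13 = -\frac{144}{169}, b23 = \frac{60}{169}, i.e. R = \frac{25}{169} + \frac{60}{169} \gamma_{12} - \frac{144}{169} \gamma_{13} + \frac{60}{169} \gamma_{23}.
Its \gamma_{13} coefficient is negative, so report the other preimage -R.
Answer: -\frac{25}{169} - \frac{60}{169} \gamma_{12} + \frac{144}{169} \gamma_{13} - \frac{60}{169} \gamma_{23}. Note: both R and -R realise this M (trace -\frac{26061}{28561}); the covering map identifies them, and the \gamma_{13}-coefficient sign is the tie-breaker.


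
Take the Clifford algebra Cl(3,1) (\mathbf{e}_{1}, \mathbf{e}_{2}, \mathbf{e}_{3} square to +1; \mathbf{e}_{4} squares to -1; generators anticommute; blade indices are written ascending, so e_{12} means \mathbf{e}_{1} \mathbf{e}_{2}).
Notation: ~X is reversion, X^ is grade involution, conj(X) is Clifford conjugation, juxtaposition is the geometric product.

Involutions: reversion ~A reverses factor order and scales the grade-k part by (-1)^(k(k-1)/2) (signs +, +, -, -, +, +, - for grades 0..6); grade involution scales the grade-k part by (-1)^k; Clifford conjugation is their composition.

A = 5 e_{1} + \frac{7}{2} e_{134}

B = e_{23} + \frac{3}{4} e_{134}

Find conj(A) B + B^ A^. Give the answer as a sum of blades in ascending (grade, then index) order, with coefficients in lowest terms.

first term: \frac{21}{8} - \frac{15}{4} e_{34} - 5 e_{123} - \frac{7}{2} e_{124}
second term: \frac{21}{8} + \frac{15}{4} e_{34} - 5 e_{123} - \frac{7}{2} e_{124}
Answer: \frac{21}{4} - 10 e_{123} - 7 e_{124}


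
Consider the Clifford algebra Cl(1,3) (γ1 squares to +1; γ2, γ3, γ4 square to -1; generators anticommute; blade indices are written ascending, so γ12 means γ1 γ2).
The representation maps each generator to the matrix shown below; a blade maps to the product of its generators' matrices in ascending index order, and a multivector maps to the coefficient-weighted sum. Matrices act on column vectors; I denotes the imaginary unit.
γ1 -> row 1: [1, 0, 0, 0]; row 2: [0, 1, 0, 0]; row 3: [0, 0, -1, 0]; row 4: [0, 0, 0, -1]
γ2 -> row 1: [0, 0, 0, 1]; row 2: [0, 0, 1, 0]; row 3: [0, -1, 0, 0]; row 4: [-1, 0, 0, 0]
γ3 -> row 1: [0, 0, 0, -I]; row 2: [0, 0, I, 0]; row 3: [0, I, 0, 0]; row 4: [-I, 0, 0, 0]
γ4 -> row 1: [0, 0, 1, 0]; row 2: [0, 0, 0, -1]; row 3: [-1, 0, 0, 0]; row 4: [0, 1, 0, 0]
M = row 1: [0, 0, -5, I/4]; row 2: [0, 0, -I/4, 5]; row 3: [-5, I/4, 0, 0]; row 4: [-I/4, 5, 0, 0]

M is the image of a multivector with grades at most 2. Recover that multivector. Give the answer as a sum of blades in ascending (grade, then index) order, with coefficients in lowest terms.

Method: the blade images are trace-orthogonal — tr(rho(e_A) rho(e_B)^-1) = 4 if A = B and 0 otherwise — and rho(e_A)^-1 = (e_A)^2 * rho(e_A) with (e_A)^2 = +1 or -1, so the coefficient of e_A in the preimage is (e_A)^2 * tr(M rho(e_A))/4.
Nonzero projections over blades of grade <= 2: γ13: (γ13)^2 = +1, tr(M rho(γ13)) = -1, coefficient -1/4; γ14: (γ14)^2 = +1, tr(M rho(γ14)) = -20, coefficient -5. Every other blade of grade <= 2 projects to 0.
Answer: -1/4*γ13 - 5*γ14


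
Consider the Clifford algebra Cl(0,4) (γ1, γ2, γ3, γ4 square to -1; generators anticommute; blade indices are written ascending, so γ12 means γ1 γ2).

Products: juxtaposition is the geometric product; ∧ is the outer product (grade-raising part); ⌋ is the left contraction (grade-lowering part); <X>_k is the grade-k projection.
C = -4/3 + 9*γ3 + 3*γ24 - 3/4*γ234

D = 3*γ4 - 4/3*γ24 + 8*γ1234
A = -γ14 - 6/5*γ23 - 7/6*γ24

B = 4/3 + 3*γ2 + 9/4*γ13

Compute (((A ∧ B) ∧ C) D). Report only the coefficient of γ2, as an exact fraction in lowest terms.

step 1: -4/3*γ14 - 8/5*γ23 - 14/9*γ24 + 3*γ124 + 21/8*γ1234
step 2: 16/9*γ14 + 32/15*γ23 + 56/27*γ24 - 4*γ124 + 12*γ134 + 14*γ234 - 61/2*γ1234
step 3: -19540/81 - 368/3*γ1 + 808/9*γ2 + 40/3*γ3 + 260/27*γ12 + 574/27*γ13 - 256/15*γ14 - 506/9*γ23 - 128/45*γ34 + 215/2*γ123 + 32/5*γ234
Answer: 808/9


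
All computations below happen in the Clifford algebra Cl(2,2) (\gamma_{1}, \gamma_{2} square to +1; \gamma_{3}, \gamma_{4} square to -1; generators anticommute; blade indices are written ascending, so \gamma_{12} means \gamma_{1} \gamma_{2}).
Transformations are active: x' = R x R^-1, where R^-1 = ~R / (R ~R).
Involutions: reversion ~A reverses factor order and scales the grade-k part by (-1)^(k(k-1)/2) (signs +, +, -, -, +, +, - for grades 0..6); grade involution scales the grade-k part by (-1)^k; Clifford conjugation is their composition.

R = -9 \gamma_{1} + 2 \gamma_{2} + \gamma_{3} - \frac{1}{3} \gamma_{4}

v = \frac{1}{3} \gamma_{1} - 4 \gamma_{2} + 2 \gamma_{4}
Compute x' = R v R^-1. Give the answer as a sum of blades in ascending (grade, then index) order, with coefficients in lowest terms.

~R = -9 \gamma_{1} + 2 \gamma_{2} + \gamma_{3} - \frac{1}{3} \gamma_{4}, and R ~R = \frac{755}{9}, so R^-1 = ~R / (\frac{755}{9}).
R v = -\frac{31}{3} + \frac{106}{3} \gamma_{12} - \frac{1}{3} \gamma_{13} - \frac{161}{9} \gamma_{14} + 4 \gamma_{23} + \frac{8}{3} \gamma_{24} + 2 \gamma_{34}
Answer: \frac{4267}{2265} \gamma_{1} + \frac{2648}{755} \gamma_{2} - \frac{186}{755} \gamma_{3} - \frac{1448}{755} \gamma_{4}


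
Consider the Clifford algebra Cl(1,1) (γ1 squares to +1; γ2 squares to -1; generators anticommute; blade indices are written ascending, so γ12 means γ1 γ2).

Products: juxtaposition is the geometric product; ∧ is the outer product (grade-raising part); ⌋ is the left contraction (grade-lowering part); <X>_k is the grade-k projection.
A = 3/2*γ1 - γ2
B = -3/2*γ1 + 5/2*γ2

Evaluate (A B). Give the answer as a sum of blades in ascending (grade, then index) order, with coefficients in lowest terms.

step 1: 1/4 + 9/4*γ12
Answer: 1/4 + 9/4*γ12


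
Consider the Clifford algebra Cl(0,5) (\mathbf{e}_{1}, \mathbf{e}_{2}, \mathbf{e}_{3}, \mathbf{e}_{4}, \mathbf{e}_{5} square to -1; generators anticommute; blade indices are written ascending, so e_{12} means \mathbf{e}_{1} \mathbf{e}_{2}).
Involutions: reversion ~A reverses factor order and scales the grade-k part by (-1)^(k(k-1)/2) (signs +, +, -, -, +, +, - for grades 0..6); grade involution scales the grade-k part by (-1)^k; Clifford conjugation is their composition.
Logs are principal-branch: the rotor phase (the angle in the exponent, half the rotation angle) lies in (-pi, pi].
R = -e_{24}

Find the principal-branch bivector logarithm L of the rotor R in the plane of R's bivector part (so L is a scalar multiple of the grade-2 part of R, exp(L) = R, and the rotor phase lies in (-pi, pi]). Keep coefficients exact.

The scalar part of R is 0, so the principal-branch rotor phase is pinned; divide the bivector part by its sine to get the unit plane — L is the phase times that plane.
Concretely: cos(phase) = 0 gives phase = ±\frac{\pi}{2}, and since phase/sin(phase) is even the sign is immaterial: L = (phase/sin(phase)) * <R>_2 = (\frac{\pi}{2}) * <R>_2.
Answer: - \frac{\pi}{2} e_{24}


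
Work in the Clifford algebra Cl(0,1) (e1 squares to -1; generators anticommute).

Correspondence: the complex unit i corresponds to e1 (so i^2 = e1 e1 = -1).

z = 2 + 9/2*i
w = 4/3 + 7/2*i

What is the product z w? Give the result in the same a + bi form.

In blades: z = 2 + 9/2*e1, w = 4/3 + 7/2*e1.
Distribute z over w term by term (generator squares from the signature, products reordered to ascending indices): (2)*w = 8/3 + 7*e1; (9/2*e1)*w = -63/4 + 6*e1.
Sum: -157/12 + 13*e1; translating back through the correspondence:
Answer: -157/12 + 13i


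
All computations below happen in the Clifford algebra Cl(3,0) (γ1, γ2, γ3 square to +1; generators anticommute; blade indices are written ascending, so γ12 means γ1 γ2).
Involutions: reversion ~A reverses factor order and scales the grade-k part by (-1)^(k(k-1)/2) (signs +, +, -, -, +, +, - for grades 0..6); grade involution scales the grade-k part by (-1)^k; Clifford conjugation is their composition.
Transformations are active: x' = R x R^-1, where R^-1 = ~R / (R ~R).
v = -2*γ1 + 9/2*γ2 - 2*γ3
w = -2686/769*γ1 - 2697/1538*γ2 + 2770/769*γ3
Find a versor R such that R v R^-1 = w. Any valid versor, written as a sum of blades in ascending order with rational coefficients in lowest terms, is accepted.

A norm check does it: q(v) = q(w) = 113/4, hence R = v + w = -4224/769*γ1 + 2112/769*γ2 + 1232/769*γ3 realises the map — parallel part kept, (v - w)/2 negated, v carried to w.
Answer: -4224/769*γ1 + 2112/769*γ2 + 1232/769*γ3


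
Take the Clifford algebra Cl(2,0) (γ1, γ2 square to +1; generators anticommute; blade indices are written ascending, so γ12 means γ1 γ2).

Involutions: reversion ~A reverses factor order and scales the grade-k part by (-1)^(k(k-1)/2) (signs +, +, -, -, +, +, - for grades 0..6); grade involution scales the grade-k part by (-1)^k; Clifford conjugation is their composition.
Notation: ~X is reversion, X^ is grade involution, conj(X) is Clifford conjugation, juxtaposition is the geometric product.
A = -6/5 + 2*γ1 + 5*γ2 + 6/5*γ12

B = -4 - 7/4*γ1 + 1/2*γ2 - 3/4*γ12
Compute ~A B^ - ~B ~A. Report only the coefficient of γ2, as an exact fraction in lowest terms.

first term: 49/10 - 23/4*γ1 - 94/5*γ2 - 81/20*γ12
second term: 47/10 - 31/20*γ1 - 20*γ2 - 117/20*γ12
Answer: 6/5


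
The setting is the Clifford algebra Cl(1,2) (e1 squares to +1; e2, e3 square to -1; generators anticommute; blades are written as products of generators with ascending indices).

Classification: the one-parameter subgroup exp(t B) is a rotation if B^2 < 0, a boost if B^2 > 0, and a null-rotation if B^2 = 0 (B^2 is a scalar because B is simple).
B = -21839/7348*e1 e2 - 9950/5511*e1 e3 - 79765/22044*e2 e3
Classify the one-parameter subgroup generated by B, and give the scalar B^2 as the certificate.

B^2 term by term: the squares give (-21839/7348)^2*(e1 e2)^2 + (-9950/5511)^2*(e1 e3)^2 + (-79765/22044)^2*(e2 e3)^2 = 476941921/53993104*(+1) + 99002500/30371121*(+1) + 6362455225/485937936*(-1) = -1 (each basis 2-blade squares to minus the product of its generators' squares); cross terms between blades sharing an index anticommute and cancel. So B^2 = -1.
Answer: rotation, certificate B^2 = -1. The class reads off the invariant scalar -1 directly.


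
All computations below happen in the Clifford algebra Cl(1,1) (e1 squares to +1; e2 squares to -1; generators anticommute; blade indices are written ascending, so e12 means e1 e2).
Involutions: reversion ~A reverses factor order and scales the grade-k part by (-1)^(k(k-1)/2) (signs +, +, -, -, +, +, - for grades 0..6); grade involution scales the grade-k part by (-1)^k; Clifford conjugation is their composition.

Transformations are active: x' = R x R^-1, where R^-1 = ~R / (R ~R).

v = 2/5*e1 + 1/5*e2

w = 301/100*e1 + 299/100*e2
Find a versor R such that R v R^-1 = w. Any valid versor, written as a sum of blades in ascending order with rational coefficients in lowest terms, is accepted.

Construction: equal norms (both 3/25) license R = v + w = 341/100*e1 + 319/100*e2 — nothing changes along that direction, while (v - w)/2 changes sign, so v maps onto w.
Answer: 341/100*e1 + 319/100*e2


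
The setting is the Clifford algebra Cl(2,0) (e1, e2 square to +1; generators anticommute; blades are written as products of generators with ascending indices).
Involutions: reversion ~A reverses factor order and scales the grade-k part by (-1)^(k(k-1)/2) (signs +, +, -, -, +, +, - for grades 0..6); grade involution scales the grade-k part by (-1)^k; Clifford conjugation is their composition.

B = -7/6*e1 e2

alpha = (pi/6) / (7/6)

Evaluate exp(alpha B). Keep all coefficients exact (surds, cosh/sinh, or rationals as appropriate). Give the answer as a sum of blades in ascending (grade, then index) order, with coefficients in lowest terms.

B^2 = (-7/6)^2*(e1 e2)^2 = 49/36*(-1) = -49/36 (a basis 2-blade squares to minus the product of its generators' squares).
B^2 = -49/36 — the series telescopes trigonometrically here: l = 7/6, alpha*l = pi/6, so exp(alpha B) = cos(pi/6) + (sin(pi/6)/(7/6))*B = sqrt(3)/2 + (3/7)*B.
Answer: sqrt(3)/2 - 1/2*e1 e2


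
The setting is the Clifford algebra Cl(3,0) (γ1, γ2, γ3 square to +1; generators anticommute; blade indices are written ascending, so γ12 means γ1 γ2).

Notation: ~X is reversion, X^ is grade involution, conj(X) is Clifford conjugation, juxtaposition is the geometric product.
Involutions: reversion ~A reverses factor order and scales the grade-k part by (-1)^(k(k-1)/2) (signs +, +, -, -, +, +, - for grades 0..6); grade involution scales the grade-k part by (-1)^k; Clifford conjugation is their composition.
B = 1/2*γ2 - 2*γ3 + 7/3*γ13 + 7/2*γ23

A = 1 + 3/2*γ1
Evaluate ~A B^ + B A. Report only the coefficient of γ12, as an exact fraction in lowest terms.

first term: -1/2*γ2 + 11/2*γ3 - 3/4*γ12 + 16/3*γ13 + 7/2*γ23 + 21/4*γ123
second term: 1/2*γ2 - 11/2*γ3 - 3/4*γ12 + 16/3*γ13 + 7/2*γ23 + 21/4*γ123
Answer: -3/2


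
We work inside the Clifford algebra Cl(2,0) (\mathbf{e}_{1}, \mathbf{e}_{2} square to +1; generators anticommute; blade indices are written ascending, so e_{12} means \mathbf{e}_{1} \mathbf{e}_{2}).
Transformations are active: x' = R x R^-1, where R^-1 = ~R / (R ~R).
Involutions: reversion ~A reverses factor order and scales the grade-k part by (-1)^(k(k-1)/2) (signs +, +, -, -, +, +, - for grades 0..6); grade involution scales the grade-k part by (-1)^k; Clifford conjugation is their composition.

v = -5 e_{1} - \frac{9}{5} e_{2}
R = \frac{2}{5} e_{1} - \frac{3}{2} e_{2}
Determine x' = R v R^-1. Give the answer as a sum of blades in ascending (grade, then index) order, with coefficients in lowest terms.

~R = \frac{2}{5} e_{1} - \frac{3}{2} e_{2}, and R ~R = \frac{241}{100}, so R^-1 = ~R / (\frac{241}{100}).
R v = \frac{7}{10} - \frac{411}{50} e_{12}
Answer: \frac{1261}{241} e_{1} + \frac{1119}{1205} e_{2}


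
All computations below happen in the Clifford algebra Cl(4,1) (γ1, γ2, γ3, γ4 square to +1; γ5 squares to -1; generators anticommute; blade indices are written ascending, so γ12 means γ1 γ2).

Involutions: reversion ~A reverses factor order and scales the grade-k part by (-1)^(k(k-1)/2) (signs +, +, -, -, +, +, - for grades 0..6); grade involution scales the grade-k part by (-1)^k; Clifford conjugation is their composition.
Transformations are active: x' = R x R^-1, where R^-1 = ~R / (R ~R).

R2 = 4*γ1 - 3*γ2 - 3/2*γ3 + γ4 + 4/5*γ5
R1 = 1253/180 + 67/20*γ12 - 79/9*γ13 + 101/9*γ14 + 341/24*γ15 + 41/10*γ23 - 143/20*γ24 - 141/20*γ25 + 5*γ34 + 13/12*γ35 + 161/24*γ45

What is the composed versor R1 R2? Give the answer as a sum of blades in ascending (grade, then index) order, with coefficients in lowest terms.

Distribute over the terms of R2 (each basis-blade product reordered to ascending indices, repeated generators contracted through their squares):
R1 (4*γ1) = 1253/45*γ1 - 67/5*γ2 + 316/9*γ3 - 404/9*γ4 - 341/6*γ5 + 82/5*γ123 - 143/5*γ124 - 141/5*γ125 + 20*γ134 + 13/3*γ135 + 161/6*γ145
R1 (-3*γ2) = -201/20*γ1 - 1253/60*γ2 + 123/10*γ3 - 429/20*γ4 - 423/20*γ5 - 79/3*γ123 + 101/3*γ124 + 341/8*γ125 - 15*γ234 - 13/4*γ235 - 161/8*γ245
R1 (-3/2*γ3) = 79/6*γ1 - 123/20*γ2 - 1253/120*γ3 + 15/2*γ4 + 13/8*γ5 - 201/40*γ123 + 101/6*γ134 + 341/16*γ135 - 429/40*γ234 - 423/40*γ235 - 161/16*γ345
R1 (γ4) = 101/9*γ1 - 143/20*γ2 + 5*γ3 + 1253/180*γ4 - 161/24*γ5 + 67/20*γ124 - 79/9*γ134 - 341/24*γ145 + 41/10*γ234 + 141/20*γ245 - 13/12*γ345
R1 (4/5*γ5) = -341/30*γ1 + 141/25*γ2 - 13/15*γ3 - 161/30*γ4 + 1253/225*γ5 + 67/25*γ125 - 316/45*γ135 + 404/45*γ145 + 82/25*γ235 - 143/25*γ245 + 4*γ345
Summing the partial products and collecting blades:
Answer: 1849/60*γ1 - 12583/300*γ2 + 14797/360*γ3 - 2576/45*γ4 - 17437/225*γ5 - 359/24*γ123 + 101/12*γ124 + 3421/200*γ125 + 505/18*γ134 + 13409/720*γ135 + 7777/360*γ145 - 173/8*γ234 - 2109/200*γ235 - 3759/200*γ245 - 343/48*γ345


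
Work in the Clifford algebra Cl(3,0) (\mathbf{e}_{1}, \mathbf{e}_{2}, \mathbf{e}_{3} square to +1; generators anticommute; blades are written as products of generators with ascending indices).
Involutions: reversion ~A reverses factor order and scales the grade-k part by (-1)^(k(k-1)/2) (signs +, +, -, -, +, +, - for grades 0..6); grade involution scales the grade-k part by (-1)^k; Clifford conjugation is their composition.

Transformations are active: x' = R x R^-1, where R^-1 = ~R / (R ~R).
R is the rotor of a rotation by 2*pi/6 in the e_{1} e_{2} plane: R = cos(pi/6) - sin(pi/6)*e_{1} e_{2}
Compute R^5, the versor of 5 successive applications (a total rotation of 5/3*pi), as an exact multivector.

Because a rotor carries half the rotation angle, composing 5 copies of this e_{1} e_{2}-plane rotor multiplies the phase: 5*(pi/6) = \frac{5 \pi}{6}, hence R^5 = cos(\frac{5 \pi}{6}) - sin(\frac{5 \pi}{6})*e_{1} e_{2}.
cos(\frac{5 \pi}{6}) = - \frac{\sqrt{3}}{2} and sin(\frac{5 \pi}{6}) = \frac{1}{2}, so R^5 = - \frac{\sqrt{3}}{2} - \frac{1}{2} e_{1} e_{2}. The net rotation is 5/3*pi; the rotor keeps the half-angle phase exactly.
Answer: - \frac{\sqrt{3}}{2} - \frac{1}{2} e_{1} e_{2}


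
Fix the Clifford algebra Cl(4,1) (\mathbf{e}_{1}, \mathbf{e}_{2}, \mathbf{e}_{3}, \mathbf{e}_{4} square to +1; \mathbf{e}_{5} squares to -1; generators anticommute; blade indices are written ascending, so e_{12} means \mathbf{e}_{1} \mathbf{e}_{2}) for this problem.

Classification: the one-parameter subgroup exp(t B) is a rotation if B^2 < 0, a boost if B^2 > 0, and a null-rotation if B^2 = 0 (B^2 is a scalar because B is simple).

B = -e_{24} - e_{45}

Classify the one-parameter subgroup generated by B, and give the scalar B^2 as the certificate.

B^2 term by term: the squares give (-1)^2*(e_{24})^2 + (-1)^2*(e_{45})^2 = 1*(-1) + 1*(+1) = 0 (each basis 2-blade squares to minus the product of its generators' squares); cross terms between blades sharing an index anticommute and cancel. So B^2 = 0.
Answer: null-rotation, certificate B^2 = 0. Because 0 is invariant under every versor sandwich, the classification follows from its sign alone.


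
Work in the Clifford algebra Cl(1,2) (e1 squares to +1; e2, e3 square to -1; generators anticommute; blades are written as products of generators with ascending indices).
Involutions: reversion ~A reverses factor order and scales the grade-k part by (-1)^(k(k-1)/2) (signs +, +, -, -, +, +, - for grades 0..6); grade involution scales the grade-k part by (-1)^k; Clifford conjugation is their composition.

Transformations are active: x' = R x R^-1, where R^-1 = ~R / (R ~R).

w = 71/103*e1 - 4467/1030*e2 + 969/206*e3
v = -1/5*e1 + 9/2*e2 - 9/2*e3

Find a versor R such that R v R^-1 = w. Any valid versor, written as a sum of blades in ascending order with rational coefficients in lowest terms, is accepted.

A norm check does it: q(v) = q(w) = -2023/50, hence R = v + w = 252/515*e1 + 84/515*e2 + 21/103*e3 realises the map — parallel part kept, (v - w)/2 negated, v carried to w.
Answer: 252/515*e1 + 84/515*e2 + 21/103*e3


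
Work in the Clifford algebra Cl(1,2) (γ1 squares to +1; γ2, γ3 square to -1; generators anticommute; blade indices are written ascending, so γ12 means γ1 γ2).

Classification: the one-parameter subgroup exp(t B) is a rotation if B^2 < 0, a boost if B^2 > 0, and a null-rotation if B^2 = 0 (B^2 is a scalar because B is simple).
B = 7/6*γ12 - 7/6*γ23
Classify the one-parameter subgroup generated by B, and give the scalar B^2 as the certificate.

B^2 term by term: the squares give (7/6)^2*(γ12)^2 + (-7/6)^2*(γ23)^2 = 49/36*(+1) + 49/36*(-1) = 0 (each basis 2-blade squares to minus the product of its generators' squares); cross terms between blades sharing an index anticommute and cancel. So B^2 = 0.
Answer: null-rotation, certificate B^2 = 0. The scalar 0 is the complete invariant here: its sign names the subgroup type.


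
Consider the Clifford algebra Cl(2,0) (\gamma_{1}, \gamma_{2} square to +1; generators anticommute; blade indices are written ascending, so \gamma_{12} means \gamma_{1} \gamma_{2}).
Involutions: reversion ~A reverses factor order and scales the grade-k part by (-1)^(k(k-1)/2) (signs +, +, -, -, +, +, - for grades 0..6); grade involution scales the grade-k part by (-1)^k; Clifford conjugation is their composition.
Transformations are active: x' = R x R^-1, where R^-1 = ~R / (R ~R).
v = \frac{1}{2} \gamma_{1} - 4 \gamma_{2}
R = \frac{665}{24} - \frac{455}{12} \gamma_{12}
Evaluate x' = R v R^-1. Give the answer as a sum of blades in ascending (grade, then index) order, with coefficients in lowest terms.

~R = \frac{665}{24} + \frac{455}{12} \gamma_{12}, and R ~R = \frac{1270325}{576}, so R^-1 = ~R / (\frac{1270325}{576}).
R v = \frac{7945}{48} \gamma_{1} - \frac{735}{8} \gamma_{2}
Answer: \frac{7589}{2074} \gamma_{1} + \frac{1754}{1037} \gamma_{2}


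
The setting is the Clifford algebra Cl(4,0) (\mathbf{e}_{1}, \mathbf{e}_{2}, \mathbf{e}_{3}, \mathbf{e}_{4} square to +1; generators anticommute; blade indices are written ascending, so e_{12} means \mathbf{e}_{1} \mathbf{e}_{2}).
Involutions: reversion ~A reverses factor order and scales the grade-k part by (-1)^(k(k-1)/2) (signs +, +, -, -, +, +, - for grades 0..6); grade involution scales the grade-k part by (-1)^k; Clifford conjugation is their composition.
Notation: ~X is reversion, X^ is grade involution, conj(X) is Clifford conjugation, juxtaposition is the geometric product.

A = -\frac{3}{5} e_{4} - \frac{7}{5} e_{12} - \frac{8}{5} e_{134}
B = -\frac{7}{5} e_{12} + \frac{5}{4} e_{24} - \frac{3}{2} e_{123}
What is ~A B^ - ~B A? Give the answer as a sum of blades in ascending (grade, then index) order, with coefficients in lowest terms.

first term: \frac{49}{25} + \frac{3}{4} e_{2} - \frac{21}{10} e_{3} + \frac{7}{4} e_{14} - \frac{12}{5} e_{24} + 2 e_{123} + \frac{21}{25} e_{124} - \frac{56}{25} e_{234} + \frac{9}{10} e_{1234}
second term: \frac{49}{25} + \frac{3}{4} e_{2} + \frac{21}{10} e_{3} - \frac{7}{4} e_{14} - \frac{12}{5} e_{24} - 2 e_{123} - \frac{21}{25} e_{124} + \frac{56}{25} e_{234} - \frac{9}{10} e_{1234}
Answer: -\frac{21}{5} e_{3} + \frac{7}{2} e_{14} + 4 e_{123} + \frac{42}{25} e_{124} - \frac{112}{25} e_{234} + \frac{9}{5} e_{1234}


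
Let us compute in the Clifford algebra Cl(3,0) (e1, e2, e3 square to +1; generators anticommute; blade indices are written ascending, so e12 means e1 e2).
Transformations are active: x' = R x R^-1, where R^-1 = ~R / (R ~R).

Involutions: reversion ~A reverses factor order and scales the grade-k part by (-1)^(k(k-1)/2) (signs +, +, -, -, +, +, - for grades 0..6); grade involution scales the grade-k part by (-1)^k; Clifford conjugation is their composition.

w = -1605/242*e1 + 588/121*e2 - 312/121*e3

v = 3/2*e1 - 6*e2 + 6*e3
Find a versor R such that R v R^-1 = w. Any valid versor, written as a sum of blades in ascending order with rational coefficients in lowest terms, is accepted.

Reasoning: v^2 = w^2 = 297/4 since conjugation preserves the quadratic form; R = v + w = -621/121*e1 - 138/121*e2 + 414/121*e3 is then valid when invertible, keeping its own part and reversing (v - w)/2.
Answer: -621/121*e1 - 138/121*e2 + 414/121*e3


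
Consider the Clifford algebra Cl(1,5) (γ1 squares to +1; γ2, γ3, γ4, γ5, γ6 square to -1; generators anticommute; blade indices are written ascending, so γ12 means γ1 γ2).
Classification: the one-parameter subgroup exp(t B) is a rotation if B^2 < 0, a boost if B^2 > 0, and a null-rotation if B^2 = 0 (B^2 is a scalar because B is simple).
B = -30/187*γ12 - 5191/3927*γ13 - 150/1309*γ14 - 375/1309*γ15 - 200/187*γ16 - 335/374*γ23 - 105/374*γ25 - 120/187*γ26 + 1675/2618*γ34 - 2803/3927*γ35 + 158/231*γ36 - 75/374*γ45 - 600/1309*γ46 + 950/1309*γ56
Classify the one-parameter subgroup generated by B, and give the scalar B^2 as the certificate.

B^2 term by term: the squares give (-30/187)^2*(γ12)^2 + (-5191/3927)^2*(γ13)^2 + (-150/1309)^2*(γ14)^2 + (-375/1309)^2*(γ15)^2 + (-200/187)^2*(γ16)^2 + (-335/374)^2*(γ23)^2 + (-105/374)^2*(γ25)^2 + (-120/187)^2*(γ26)^2 + (1675/2618)^2*(γ34)^2 + (-2803/3927)^2*(γ35)^2 + (158/231)^2*(γ36)^2 + (-75/374)^2*(γ45)^2 + (-600/1309)^2*(γ46)^2 + (950/1309)^2*(γ56)^2 = 900/34969*(+1) + 26946481/15421329*(+1) + 22500/1713481*(+1) + 140625/1713481*(+1) + 40000/34969*(+1) + 112225/139876*(-1) + 11025/139876*(-1) + 14400/34969*(-1) + 2805625/6853924*(-1) + 7856809/15421329*(-1) + 24964/53361*(-1) + 5625/139876*(-1) + 360000/1713481*(-1) + 902500/1713481*(-1) = -4/9 (each basis 2-blade squares to minus the product of its generators' squares); cross terms between blades sharing an index anticommute and cancel; the commuting (index-disjoint) pairs give grade-4 terms 2*c*c'*(blade product), which cancel blade by blade — γ1234: -50250/244783 + 50250/244783 = 0; γ1235: 56060/244783 - 25955/34969 + 125625/244783 = 0; γ1236: -3160/14399 - 415280/244783 + 67000/34969 = 0; γ1245: 2250/34969 - 2250/34969 = 0; γ1246: 36000/244783 - 36000/244783 = 0; γ1256: -57000/244783 - 90000/244783 + 21000/34969 = 0; γ1345: 129775/244783 - 280300/1713481 - 628125/1713481 = 0; γ1346: 2076400/1713481 + 15800/100793 - 335000/244783 = 0; γ1356: -9862900/5140443 + 39500/100793 + 1121200/734349 = 0; γ1456: -285000/1713481 - 450000/1713481 + 15000/34969 = 0; γ2345: 25125/69938 - 25125/69938 = 0; γ2346: 201000/244783 - 201000/244783 = 0; γ2356: -318250/244783 + 790/2057 + 224240/244783 = 0; γ2456: -9000/34969 + 9000/34969 = 0; γ3456: 1591250/1713481 - 1121200/1713481 - 3950/14399 = 0 — confirming B is simple. So B^2 = -4/9.
Answer: rotation, certificate B^2 = -4/9. The invariant at work: B^2 = -4/9 is unchanged by conjugation, hence its sign classifies the subgroup whatever basis B is written in.
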